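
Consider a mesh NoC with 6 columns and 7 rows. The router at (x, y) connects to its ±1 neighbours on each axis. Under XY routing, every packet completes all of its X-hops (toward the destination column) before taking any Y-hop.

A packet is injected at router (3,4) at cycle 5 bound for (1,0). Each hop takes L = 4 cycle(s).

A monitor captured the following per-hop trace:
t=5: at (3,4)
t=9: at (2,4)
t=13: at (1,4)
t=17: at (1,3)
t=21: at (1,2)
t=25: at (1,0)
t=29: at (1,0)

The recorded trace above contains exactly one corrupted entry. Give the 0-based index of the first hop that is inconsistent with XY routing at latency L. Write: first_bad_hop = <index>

first_bad_hop = 5

  1: Δx=-1 Δy=+0 Δt=4 [ok]
  2: Δx=-1 Δy=+0 Δt=4 [ok]
  3: Δx=+0 Δy=-1 Δt=4 [ok]
  4: Δx=+0 Δy=-1 Δt=4 [ok]
  5: Δx=+0 Δy=-2 Δt=4 [BAD: non-unit step]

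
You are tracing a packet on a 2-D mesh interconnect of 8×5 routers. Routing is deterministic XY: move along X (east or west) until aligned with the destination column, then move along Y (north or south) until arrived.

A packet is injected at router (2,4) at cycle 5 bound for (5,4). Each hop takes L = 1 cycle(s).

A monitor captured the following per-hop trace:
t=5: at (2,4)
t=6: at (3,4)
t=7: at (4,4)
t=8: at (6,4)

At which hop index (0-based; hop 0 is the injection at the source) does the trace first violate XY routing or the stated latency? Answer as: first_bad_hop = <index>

first_bad_hop = 3

[1] (+1,+0) / 1c ⇒ ok
[2] (+1,+0) / 1c ⇒ ok
[3] (+2,+0) / 1c ⇒ BAD: non-unit step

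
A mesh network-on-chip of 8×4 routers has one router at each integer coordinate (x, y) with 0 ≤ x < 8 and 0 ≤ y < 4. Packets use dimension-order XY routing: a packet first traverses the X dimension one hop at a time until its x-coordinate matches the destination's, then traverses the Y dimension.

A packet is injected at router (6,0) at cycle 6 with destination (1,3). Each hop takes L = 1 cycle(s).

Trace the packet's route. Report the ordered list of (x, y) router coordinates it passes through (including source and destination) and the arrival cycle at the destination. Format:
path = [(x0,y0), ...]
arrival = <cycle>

path = [(6,0), (5,0), (4,0), (3,0), (2,0), (1,0), (1,1), (1,2), (1,3)]
arrival = 14

#0 — 6,0 | c6
#1 — 5,0 | c7 | W
#2 — 4,0 | c8 | W
#3 — 3,0 | c9 | W
#4 — 2,0 | c10 | W
#5 — 1,0 | c11 | W
#6 — 1,1 | c12 | N
#7 — 1,2 | c13 | N
#8 — 1,3 | c14 | N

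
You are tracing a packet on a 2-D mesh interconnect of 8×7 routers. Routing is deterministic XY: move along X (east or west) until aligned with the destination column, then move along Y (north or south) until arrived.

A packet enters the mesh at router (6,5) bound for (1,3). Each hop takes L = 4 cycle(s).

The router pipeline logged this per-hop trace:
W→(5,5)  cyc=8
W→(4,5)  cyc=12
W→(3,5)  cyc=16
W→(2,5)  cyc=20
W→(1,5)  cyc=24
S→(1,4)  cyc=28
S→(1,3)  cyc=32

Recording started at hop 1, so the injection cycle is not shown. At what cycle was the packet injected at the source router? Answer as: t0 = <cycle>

The first recorded entry is hop 1 at cycle 8.
Therefore t0 = 8 − L = 4.

t0 = 4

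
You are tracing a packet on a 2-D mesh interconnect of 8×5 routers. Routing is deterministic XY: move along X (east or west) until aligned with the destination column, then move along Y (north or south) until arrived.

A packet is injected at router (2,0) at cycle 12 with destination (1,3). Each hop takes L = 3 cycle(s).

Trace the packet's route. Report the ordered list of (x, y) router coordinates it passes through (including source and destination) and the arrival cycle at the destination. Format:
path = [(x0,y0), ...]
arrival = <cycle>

  0. router=(2,0) cycle=12 (inject)
  1. router=(1,0) cycle=15 dir=W
  2. router=(1,1) cycle=18 dir=N
  3. router=(1,2) cycle=21 dir=N
  4. router=(1,3) cycle=24 dir=N

path = [(2,0), (1,0), (1,1), (1,2), (1,3)]
arrival = 24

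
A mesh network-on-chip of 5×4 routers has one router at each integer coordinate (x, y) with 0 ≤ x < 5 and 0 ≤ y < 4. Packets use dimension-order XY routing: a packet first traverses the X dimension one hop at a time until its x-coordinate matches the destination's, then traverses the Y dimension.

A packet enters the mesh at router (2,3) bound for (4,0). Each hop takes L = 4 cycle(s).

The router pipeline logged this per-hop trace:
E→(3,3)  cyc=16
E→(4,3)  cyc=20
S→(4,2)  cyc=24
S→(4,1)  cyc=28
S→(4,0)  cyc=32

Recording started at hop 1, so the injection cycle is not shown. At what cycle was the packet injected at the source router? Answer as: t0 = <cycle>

cyc[1] = 16 and cyc[k] = t0 + k·L for every k.
So t0 = 16 − 1·4 = 12.

t0 = 12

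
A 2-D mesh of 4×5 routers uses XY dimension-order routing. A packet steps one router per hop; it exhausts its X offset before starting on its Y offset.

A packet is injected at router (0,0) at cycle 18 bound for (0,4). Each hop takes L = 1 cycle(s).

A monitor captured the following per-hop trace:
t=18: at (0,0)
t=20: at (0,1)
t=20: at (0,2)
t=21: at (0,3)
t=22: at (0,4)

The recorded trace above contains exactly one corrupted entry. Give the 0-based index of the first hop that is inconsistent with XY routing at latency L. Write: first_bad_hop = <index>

check 1→ d=(0,1) cyc+2: BAD: Δcyc=2≠L

first_bad_hop = 1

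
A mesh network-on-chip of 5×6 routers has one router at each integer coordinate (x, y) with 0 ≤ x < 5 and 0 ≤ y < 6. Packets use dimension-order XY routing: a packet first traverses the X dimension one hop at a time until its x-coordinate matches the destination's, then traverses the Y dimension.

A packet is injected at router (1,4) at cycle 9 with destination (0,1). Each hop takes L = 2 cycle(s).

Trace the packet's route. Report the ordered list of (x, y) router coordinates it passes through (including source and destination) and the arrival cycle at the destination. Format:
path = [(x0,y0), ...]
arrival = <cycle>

[0] x=1 y=4 t=9
[1] x=0 y=4 t=11 →W
[2] x=0 y=3 t=13 →S
[3] x=0 y=2 t=15 →S
[4] x=0 y=1 t=17 →S

path = [(1,4), (0,4), (0,3), (0,2), (0,1)]
arrival = 17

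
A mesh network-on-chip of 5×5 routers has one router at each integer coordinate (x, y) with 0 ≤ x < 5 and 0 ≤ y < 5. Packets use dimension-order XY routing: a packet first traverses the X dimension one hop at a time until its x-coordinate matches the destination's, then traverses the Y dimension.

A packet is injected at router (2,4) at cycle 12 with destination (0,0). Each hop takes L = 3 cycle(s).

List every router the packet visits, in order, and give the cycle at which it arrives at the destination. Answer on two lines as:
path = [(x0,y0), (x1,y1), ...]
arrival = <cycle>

path = [(2,4), (1,4), (0,4), (0,3), (0,2), (0,1), (0,0)]
arrival = 30

t=12: at (2,4)
t=15: at (1,4) after W
t=18: at (0,4) after W
t=21: at (0,3) after S
t=24: at (0,2) after S
t=27: at (0,1) after S
t=30: at (0,0) after S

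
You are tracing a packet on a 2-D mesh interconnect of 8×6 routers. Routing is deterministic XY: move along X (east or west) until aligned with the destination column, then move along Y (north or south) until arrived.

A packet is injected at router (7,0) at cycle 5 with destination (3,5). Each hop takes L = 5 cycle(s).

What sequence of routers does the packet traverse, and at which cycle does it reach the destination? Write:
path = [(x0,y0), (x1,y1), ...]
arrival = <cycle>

path = [(7,0), (6,0), (5,0), (4,0), (3,0), (3,1), (3,2), (3,3), (3,4), (3,5)]
arrival = 50

hop 0: (7,0) @ cyc 5
hop 1: (6,0) @ cyc 10  [W]
hop 2: (5,0) @ cyc 15  [W]
hop 3: (4,0) @ cyc 20  [W]
hop 4: (3,0) @ cyc 25  [W]
hop 5: (3,1) @ cyc 30  [N]
hop 6: (3,2) @ cyc 35  [N]
hop 7: (3,3) @ cyc 40  [N]
hop 8: (3,4) @ cyc 45  [N]
hop 9: (3,5) @ cyc 50  [N]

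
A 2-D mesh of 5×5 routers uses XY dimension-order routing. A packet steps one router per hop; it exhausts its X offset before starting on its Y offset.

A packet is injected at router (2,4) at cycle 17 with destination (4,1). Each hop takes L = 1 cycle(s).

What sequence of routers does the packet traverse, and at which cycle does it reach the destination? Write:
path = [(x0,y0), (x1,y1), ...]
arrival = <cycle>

  0. router=(2,4) cycle=17 (inject)
  1. router=(3,4) cycle=18 dir=E
  2. router=(4,4) cycle=19 dir=E
  3. router=(4,3) cycle=20 dir=S
  4. router=(4,2) cycle=21 dir=S
  5. router=(4,1) cycle=22 dir=S

path = [(2,4), (3,4), (4,4), (4,3), (4,2), (4,1)]
arrival = 22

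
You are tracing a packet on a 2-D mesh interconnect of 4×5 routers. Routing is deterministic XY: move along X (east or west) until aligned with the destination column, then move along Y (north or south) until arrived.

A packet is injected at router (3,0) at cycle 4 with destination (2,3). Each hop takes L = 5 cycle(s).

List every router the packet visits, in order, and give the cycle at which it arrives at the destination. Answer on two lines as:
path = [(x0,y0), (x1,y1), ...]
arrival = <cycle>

[0] x=3 y=0 t=4
[1] x=2 y=0 t=9 →W
[2] x=2 y=1 t=14 →N
[3] x=2 y=2 t=19 →N
[4] x=2 y=3 t=24 →N

path = [(3,0), (2,0), (2,1), (2,2), (2,3)]
arrival = 24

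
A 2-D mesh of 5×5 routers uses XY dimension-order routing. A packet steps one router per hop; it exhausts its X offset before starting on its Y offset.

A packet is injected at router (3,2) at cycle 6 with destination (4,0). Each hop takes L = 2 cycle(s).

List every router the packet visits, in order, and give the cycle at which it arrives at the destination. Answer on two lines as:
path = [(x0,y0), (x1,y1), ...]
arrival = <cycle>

path = [(3,2), (4,2), (4,1), (4,0)]
arrival = 12

hop 0: (3,2) @ cyc 6
hop 1: (4,2) @ cyc 8  [E]
hop 2: (4,1) @ cyc 10  [S]
hop 3: (4,0) @ cyc 12  [S]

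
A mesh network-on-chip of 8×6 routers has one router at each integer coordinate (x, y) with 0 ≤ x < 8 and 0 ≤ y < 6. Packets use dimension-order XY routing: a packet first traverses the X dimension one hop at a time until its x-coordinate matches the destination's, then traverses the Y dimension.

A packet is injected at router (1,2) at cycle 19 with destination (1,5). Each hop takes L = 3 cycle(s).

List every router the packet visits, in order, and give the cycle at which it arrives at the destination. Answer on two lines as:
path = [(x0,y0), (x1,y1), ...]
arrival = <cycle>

hop 0: (1,2) @ cyc 19
hop 1: (1,3) @ cyc 22  [N]
hop 2: (1,4) @ cyc 25  [N]
hop 3: (1,5) @ cyc 28  [N]

path = [(1,2), (1,3), (1,4), (1,5)]
arrival = 28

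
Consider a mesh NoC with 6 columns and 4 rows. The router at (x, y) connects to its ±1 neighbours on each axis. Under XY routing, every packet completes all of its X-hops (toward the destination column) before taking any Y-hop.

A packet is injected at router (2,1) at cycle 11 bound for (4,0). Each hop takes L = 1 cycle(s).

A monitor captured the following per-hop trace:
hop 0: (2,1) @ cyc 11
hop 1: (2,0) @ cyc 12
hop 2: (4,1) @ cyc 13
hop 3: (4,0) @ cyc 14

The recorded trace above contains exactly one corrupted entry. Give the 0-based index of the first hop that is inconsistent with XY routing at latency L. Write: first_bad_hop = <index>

first_bad_hop = 1

  1: Δx=+0 Δy=-1 Δt=1 [BAD: Y-move but x=2≠4]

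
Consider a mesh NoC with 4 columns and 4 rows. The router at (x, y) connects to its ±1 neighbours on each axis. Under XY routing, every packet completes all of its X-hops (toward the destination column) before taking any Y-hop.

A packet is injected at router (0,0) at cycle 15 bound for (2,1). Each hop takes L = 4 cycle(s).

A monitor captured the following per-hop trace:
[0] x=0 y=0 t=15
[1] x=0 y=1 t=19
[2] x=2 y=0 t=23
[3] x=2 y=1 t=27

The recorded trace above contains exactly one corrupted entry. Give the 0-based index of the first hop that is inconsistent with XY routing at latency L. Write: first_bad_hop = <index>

first_bad_hop = 1

[1] (+0,+1) / 4c ⇒ BAD: Y-move but x=0≠2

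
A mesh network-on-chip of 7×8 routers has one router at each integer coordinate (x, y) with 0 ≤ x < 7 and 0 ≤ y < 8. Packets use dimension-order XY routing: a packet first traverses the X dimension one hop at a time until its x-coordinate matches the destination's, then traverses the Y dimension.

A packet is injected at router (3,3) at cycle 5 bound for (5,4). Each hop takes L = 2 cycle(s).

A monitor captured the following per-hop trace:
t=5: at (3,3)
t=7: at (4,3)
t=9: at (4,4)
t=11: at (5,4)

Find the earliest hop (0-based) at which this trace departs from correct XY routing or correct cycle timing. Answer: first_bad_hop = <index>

first_bad_hop = 2

check 1→ d=(1,0) cyc+2: ok
check 2→ d=(0,1) cyc+2: BAD: Y-move but x=4≠5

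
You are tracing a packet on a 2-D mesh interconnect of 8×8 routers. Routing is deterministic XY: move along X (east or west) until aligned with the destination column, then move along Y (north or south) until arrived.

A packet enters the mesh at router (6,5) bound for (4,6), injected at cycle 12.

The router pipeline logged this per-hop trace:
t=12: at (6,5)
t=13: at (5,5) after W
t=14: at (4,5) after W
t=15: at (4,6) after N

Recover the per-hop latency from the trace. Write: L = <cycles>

L = 1

Δcyc across hop 0→1: 13 − 12 = 1.
Per-hop latency L = Δcyc = 1.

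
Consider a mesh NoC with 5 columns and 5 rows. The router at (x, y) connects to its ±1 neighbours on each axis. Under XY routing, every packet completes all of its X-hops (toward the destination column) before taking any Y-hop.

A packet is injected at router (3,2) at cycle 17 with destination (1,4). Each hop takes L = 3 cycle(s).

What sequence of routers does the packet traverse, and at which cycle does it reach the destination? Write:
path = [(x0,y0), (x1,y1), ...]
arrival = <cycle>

t=17: at (3,2)
t=20: at (2,2) after W
t=23: at (1,2) after W
t=26: at (1,3) after N
t=29: at (1,4) after N

path = [(3,2), (2,2), (1,2), (1,3), (1,4)]
arrival = 29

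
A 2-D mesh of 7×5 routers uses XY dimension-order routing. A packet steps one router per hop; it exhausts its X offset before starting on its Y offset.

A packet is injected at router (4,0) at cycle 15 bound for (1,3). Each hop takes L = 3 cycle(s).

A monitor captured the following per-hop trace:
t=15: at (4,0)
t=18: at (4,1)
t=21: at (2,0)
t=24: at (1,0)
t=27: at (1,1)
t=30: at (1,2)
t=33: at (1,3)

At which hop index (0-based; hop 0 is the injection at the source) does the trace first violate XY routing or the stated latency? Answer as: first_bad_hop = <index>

first_bad_hop = 1

hop 1: step (+0,+1), +3 cyc — BAD: Y-move but x=4≠1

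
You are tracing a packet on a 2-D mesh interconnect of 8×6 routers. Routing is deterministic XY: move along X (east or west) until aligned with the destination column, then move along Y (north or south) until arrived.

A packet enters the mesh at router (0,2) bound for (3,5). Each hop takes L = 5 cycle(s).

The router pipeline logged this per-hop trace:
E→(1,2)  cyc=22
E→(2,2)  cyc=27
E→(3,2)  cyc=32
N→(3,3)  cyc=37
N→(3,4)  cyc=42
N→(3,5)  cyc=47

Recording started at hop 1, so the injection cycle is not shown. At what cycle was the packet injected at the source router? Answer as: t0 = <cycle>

cyc[1] = 22 and cyc[k] = t0 + k·L for every k.
Therefore t0 = 22 − L = 17.

t0 = 17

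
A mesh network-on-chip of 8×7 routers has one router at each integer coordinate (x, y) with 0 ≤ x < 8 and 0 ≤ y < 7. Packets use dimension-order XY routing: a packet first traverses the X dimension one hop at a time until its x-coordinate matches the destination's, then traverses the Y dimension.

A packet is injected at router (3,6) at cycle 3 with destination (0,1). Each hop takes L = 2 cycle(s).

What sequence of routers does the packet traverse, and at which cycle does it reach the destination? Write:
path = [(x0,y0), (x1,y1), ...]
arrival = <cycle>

t=3: at (3,6)
t=5: at (2,6) after W
t=7: at (1,6) after W
t=9: at (0,6) after W
t=11: at (0,5) after S
t=13: at (0,4) after S
t=15: at (0,3) after S
t=17: at (0,2) after S
t=19: at (0,1) after S

path = [(3,6), (2,6), (1,6), (0,6), (0,5), (0,4), (0,3), (0,2), (0,1)]
arrival = 19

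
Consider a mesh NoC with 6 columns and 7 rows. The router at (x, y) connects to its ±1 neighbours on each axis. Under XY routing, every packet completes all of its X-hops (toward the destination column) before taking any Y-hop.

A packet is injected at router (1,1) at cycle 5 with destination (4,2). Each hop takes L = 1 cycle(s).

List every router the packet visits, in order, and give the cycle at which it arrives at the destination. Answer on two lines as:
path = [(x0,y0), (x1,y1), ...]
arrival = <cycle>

#0 — 1,1 | c5
#1 — 2,1 | c6 | E
#2 — 3,1 | c7 | E
#3 — 4,1 | c8 | E
#4 — 4,2 | c9 | N

path = [(1,1), (2,1), (3,1), (4,1), (4,2)]
arrival = 9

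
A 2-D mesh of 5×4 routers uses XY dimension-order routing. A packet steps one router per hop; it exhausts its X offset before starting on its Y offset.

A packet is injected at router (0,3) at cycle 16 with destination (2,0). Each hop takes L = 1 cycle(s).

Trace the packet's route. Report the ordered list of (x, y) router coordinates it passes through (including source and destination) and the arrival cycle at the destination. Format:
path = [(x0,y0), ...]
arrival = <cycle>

path = [(0,3), (1,3), (2,3), (2,2), (2,1), (2,0)]
arrival = 21

t=16: at (0,3)
t=17: at (1,3) after E
t=18: at (2,3) after E
t=19: at (2,2) after S
t=20: at (2,1) after S
t=21: at (2,0) after S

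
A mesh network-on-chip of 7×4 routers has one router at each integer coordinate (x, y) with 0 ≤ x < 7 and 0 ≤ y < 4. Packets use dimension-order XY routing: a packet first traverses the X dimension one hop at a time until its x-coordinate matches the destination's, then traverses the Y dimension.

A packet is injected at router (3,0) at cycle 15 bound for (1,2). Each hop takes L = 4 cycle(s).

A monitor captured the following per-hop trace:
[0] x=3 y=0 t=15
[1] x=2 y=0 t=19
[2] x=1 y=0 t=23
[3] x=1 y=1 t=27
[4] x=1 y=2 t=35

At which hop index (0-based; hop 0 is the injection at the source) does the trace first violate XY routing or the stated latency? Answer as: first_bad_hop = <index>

first_bad_hop = 4

[1] (-1,+0) / 4c ⇒ ok
[2] (-1,+0) / 4c ⇒ ok
[3] (+0,+1) / 4c ⇒ ok
[4] (+0,+1) / 8c ⇒ BAD: Δcyc=8≠L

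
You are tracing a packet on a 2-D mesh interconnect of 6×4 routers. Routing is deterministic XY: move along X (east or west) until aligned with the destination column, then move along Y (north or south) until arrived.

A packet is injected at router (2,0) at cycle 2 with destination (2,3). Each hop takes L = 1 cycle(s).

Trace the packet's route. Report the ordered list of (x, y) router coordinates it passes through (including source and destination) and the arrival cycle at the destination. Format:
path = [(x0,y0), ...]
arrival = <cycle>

t=2: at (2,0)
t=3: at (2,1) after N
t=4: at (2,2) after N
t=5: at (2,3) after N

path = [(2,0), (2,1), (2,2), (2,3)]
arrival = 5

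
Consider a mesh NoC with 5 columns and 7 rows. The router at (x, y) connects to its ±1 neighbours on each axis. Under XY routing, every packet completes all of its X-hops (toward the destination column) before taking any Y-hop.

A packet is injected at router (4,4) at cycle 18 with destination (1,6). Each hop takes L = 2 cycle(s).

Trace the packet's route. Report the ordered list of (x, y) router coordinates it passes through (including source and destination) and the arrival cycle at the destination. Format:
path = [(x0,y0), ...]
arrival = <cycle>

t=18: at (4,4)
t=20: at (3,4) after W
t=22: at (2,4) after W
t=24: at (1,4) after W
t=26: at (1,5) after N
t=28: at (1,6) after N

path = [(4,4), (3,4), (2,4), (1,4), (1,5), (1,6)]
arrival = 28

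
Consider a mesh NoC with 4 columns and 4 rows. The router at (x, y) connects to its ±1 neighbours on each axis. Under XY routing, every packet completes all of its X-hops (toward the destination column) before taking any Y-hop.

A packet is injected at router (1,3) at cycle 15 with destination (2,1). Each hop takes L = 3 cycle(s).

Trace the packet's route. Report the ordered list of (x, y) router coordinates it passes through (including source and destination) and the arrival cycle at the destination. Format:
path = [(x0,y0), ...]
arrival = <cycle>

#0 — 1,3 | c15
#1 — 2,3 | c18 | E
#2 — 2,2 | c21 | S
#3 — 2,1 | c24 | S

path = [(1,3), (2,3), (2,2), (2,1)]
arrival = 24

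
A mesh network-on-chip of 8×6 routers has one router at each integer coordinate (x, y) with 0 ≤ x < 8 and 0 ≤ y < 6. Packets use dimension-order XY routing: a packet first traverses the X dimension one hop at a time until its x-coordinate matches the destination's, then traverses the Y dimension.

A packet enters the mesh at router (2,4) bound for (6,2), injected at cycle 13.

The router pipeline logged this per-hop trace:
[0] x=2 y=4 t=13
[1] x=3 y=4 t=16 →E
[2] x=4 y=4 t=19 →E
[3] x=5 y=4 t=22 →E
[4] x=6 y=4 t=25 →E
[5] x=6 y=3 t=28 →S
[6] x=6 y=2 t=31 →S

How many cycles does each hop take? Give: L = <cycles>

Δcyc across hop 0→1: 16 − 13 = 3.
Per-hop latency L = Δcyc = 3.

L = 3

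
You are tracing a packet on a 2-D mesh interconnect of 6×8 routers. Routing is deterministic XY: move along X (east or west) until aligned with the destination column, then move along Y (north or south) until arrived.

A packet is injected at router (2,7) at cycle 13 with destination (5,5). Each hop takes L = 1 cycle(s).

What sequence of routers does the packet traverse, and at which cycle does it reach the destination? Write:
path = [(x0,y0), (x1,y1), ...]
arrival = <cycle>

[0] x=2 y=7 t=13
[1] x=3 y=7 t=14 →E
[2] x=4 y=7 t=15 →E
[3] x=5 y=7 t=16 →E
[4] x=5 y=6 t=17 →S
[5] x=5 y=5 t=18 →S

path = [(2,7), (3,7), (4,7), (5,7), (5,6), (5,5)]
arrival = 18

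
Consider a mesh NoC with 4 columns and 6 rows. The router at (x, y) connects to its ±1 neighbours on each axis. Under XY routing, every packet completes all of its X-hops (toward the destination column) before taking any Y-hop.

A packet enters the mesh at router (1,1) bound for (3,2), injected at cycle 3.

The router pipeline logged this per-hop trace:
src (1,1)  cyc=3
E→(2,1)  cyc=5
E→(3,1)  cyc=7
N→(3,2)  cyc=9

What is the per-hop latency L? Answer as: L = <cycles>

Δcyc across hop 0→1: 5 − 3 = 2.
One hop costs L cycles, so L = 2.

L = 2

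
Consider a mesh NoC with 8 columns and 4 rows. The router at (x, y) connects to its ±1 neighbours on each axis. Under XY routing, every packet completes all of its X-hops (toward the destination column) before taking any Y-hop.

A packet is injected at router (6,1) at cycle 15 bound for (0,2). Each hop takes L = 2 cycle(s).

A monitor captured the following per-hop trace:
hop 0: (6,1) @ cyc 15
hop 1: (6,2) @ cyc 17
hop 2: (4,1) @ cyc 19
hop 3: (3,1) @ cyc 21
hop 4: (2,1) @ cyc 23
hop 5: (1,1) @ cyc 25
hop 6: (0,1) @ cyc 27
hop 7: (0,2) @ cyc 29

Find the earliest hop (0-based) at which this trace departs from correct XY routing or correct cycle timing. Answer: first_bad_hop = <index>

first_bad_hop = 1

hop 1: step (+0,+1), +2 cyc — BAD: Y-move but x=6≠0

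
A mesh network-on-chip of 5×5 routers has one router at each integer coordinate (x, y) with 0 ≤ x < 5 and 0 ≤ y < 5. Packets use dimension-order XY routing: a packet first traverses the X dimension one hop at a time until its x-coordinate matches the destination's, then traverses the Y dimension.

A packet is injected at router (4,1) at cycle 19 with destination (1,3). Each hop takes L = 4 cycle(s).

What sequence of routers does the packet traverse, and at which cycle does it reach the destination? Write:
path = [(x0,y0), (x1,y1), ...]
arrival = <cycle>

path = [(4,1), (3,1), (2,1), (1,1), (1,2), (1,3)]
arrival = 39

#0 — 4,1 | c19
#1 — 3,1 | c23 | W
#2 — 2,1 | c27 | W
#3 — 1,1 | c31 | W
#4 — 1,2 | c35 | N
#5 — 1,3 | c39 | N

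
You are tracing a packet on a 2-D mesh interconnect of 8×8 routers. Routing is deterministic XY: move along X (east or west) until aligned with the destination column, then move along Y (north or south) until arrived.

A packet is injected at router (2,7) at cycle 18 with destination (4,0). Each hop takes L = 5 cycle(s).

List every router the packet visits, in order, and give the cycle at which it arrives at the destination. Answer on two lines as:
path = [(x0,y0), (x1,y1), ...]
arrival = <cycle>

  0. router=(2,7) cycle=18 (inject)
  1. router=(3,7) cycle=23 dir=E
  2. router=(4,7) cycle=28 dir=E
  3. router=(4,6) cycle=33 dir=S
  4. router=(4,5) cycle=38 dir=S
  5. router=(4,4) cycle=43 dir=S
  6. router=(4,3) cycle=48 dir=S
  7. router=(4,2) cycle=53 dir=S
  8. router=(4,1) cycle=58 dir=S
  9. router=(4,0) cycle=63 dir=S

path = [(2,7), (3,7), (4,7), (4,6), (4,5), (4,4), (4,3), (4,2), (4,1), (4,0)]
arrival = 63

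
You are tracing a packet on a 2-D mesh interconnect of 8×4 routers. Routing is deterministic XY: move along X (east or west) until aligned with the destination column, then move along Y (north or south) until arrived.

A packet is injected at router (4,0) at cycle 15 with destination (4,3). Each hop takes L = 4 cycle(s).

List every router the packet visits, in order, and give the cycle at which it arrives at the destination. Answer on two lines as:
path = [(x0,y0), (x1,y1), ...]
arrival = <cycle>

path = [(4,0), (4,1), (4,2), (4,3)]
arrival = 27

[0] x=4 y=0 t=15
[1] x=4 y=1 t=19 →N
[2] x=4 y=2 t=23 →N
[3] x=4 y=3 t=27 →N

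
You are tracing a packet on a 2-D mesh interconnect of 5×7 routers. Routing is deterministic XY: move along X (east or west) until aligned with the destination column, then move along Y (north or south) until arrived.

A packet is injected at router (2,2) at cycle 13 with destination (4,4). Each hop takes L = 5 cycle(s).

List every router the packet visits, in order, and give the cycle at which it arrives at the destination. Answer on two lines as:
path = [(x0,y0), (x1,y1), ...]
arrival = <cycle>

src (2,2)  cyc=13
E→(3,2)  cyc=18
E→(4,2)  cyc=23
N→(4,3)  cyc=28
N→(4,4)  cyc=33

path = [(2,2), (3,2), (4,2), (4,3), (4,4)]
arrival = 33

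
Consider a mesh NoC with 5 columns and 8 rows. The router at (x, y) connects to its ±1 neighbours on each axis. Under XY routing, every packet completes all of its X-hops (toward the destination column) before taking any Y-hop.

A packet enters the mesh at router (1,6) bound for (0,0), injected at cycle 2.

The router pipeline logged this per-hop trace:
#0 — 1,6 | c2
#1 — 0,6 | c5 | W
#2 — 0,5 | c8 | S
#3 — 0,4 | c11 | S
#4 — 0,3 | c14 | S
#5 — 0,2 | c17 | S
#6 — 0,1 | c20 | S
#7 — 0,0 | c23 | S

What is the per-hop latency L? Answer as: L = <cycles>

L = 3

Δcyc across hop 0→1: 5 − 2 = 3.
Each hop adds L, hence L = 3.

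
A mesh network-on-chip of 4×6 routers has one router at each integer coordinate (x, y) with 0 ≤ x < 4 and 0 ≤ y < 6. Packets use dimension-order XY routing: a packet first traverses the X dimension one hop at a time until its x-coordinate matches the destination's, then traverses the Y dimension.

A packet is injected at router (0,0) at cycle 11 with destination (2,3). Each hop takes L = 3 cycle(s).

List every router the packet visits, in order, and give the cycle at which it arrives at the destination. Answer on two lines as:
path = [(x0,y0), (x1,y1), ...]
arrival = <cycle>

path = [(0,0), (1,0), (2,0), (2,1), (2,2), (2,3)]
arrival = 26

hop 0: (0,0) @ cyc 11
hop 1: (1,0) @ cyc 14  [E]
hop 2: (2,0) @ cyc 17  [E]
hop 3: (2,1) @ cyc 20  [N]
hop 4: (2,2) @ cyc 23  [N]
hop 5: (2,3) @ cyc 26  [N]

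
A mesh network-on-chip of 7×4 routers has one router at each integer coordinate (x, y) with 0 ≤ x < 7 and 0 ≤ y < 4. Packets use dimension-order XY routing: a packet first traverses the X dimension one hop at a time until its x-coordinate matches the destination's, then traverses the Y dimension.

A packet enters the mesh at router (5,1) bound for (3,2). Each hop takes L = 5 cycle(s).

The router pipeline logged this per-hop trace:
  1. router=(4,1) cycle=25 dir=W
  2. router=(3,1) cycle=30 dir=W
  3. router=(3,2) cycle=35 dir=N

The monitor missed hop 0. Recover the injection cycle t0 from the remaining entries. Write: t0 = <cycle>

t0 = 20

At hop 1 the cycle is 25; in general cyc_k = t0 + kL.
So t0 = 25 − 1·5 = 20.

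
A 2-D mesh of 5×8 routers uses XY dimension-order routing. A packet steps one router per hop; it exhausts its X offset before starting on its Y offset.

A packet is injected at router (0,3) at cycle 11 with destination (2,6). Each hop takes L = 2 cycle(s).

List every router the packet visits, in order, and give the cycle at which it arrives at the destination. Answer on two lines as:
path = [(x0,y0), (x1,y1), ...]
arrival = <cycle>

t=11: at (0,3)
t=13: at (1,3) after E
t=15: at (2,3) after E
t=17: at (2,4) after N
t=19: at (2,5) after N
t=21: at (2,6) after N

path = [(0,3), (1,3), (2,3), (2,4), (2,5), (2,6)]
arrival = 21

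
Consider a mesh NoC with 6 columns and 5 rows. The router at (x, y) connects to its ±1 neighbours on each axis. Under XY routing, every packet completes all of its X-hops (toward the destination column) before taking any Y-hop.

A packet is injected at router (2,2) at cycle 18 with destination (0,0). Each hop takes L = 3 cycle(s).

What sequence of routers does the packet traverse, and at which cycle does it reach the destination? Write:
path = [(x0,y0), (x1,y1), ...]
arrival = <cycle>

[0] x=2 y=2 t=18
[1] x=1 y=2 t=21 →W
[2] x=0 y=2 t=24 →W
[3] x=0 y=1 t=27 →S
[4] x=0 y=0 t=30 →S

path = [(2,2), (1,2), (0,2), (0,1), (0,0)]
arrival = 30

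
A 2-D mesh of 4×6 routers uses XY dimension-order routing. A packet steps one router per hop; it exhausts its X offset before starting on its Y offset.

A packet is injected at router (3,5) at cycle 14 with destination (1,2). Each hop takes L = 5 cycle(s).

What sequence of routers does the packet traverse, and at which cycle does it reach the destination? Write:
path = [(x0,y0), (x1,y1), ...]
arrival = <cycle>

path = [(3,5), (2,5), (1,5), (1,4), (1,3), (1,2)]
arrival = 39

  0. router=(3,5) cycle=14 (inject)
  1. router=(2,5) cycle=19 dir=W
  2. router=(1,5) cycle=24 dir=W
  3. router=(1,4) cycle=29 dir=S
  4. router=(1,3) cycle=34 dir=S
  5. router=(1,2) cycle=39 dir=S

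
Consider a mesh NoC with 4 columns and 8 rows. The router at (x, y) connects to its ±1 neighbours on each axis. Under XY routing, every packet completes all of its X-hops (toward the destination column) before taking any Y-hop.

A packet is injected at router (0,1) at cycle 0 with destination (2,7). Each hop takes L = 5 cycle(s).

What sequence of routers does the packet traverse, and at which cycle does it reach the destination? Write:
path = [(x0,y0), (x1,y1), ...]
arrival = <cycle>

  0. router=(0,1) cycle=0 (inject)
  1. router=(1,1) cycle=5 dir=E
  2. router=(2,1) cycle=10 dir=E
  3. router=(2,2) cycle=15 dir=N
  4. router=(2,3) cycle=20 dir=N
  5. router=(2,4) cycle=25 dir=N
  6. router=(2,5) cycle=30 dir=N
  7. router=(2,6) cycle=35 dir=N
  8. router=(2,7) cycle=40 dir=N

path = [(0,1), (1,1), (2,1), (2,2), (2,3), (2,4), (2,5), (2,6), (2,7)]
arrival = 40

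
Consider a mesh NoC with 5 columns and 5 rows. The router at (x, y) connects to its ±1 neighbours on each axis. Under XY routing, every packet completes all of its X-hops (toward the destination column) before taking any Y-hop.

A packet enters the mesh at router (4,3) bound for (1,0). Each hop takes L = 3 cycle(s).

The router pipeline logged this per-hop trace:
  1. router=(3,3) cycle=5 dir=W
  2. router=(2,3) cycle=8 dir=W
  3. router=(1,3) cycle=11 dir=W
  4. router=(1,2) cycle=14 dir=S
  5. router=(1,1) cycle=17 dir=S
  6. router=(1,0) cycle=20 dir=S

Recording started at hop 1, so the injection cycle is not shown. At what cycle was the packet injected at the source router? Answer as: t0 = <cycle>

t0 = 2

At hop 1 the cycle is 5; in general cyc_k = t0 + kL.
t0 = cyc[1] − L = 5 − 3 = 2.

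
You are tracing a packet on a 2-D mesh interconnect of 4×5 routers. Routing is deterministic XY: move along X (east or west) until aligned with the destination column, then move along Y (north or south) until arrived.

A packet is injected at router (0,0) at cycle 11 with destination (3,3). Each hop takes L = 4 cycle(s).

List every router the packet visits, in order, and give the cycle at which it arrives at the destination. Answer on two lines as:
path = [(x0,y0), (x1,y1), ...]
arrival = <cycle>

path = [(0,0), (1,0), (2,0), (3,0), (3,1), (3,2), (3,3)]
arrival = 35

hop 0: (0,0) @ cyc 11
hop 1: (1,0) @ cyc 15  [E]
hop 2: (2,0) @ cyc 19  [E]
hop 3: (3,0) @ cyc 23  [E]
hop 4: (3,1) @ cyc 27  [N]
hop 5: (3,2) @ cyc 31  [N]
hop 6: (3,3) @ cyc 35  [N]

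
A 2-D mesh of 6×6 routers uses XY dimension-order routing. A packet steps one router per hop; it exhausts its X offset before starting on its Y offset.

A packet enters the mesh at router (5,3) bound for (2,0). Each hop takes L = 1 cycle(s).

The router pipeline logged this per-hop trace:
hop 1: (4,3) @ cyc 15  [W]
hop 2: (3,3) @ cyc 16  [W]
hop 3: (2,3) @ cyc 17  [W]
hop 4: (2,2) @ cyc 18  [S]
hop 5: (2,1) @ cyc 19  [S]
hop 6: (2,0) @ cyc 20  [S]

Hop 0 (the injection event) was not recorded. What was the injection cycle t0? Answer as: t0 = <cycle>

t0 = 14

The first recorded entry is hop 1 at cycle 15.
t0 = cyc[1] − L = 15 − 1 = 14.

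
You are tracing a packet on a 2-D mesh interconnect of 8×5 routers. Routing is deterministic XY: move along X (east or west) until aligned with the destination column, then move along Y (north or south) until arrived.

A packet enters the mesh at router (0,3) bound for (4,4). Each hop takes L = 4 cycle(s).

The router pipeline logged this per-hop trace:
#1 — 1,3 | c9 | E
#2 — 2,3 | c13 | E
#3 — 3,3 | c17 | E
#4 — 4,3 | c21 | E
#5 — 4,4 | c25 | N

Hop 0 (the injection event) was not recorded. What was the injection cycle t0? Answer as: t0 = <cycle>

t0 = 5

At hop 1 the cycle is 9; in general cyc_k = t0 + kL.
So t0 = 9 − 1·4 = 5.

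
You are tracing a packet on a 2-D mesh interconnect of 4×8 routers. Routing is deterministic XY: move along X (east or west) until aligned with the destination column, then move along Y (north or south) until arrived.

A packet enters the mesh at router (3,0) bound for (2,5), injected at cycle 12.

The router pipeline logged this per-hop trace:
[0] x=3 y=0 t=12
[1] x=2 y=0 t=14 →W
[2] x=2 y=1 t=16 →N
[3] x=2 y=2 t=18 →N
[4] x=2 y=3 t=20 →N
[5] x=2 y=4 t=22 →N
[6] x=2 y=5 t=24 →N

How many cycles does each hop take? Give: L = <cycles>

L = 2

Δcyc across hop 0→1: 14 − 12 = 2.
One hop costs L cycles, so L = 2.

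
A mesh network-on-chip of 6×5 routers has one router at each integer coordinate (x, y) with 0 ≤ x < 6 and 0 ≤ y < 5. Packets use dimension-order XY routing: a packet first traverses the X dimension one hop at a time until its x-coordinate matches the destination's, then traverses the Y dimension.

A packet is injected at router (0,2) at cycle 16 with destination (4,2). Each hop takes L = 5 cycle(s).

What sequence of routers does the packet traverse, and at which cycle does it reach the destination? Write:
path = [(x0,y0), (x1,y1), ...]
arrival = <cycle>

#0 — 0,2 | c16
#1 — 1,2 | c21 | E
#2 — 2,2 | c26 | E
#3 — 3,2 | c31 | E
#4 — 4,2 | c36 | E

path = [(0,2), (1,2), (2,2), (3,2), (4,2)]
arrival = 36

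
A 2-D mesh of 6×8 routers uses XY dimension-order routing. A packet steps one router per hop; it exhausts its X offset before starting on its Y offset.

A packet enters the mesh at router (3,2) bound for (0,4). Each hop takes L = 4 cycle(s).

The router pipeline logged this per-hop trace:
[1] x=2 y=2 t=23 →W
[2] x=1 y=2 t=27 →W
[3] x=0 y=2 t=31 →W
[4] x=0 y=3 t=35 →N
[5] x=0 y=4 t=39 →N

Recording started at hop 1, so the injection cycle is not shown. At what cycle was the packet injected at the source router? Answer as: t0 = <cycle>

Hop 1 reached at cycle 23; hop k is at t0 + k·L.
Therefore t0 = 23 − L = 19.

t0 = 19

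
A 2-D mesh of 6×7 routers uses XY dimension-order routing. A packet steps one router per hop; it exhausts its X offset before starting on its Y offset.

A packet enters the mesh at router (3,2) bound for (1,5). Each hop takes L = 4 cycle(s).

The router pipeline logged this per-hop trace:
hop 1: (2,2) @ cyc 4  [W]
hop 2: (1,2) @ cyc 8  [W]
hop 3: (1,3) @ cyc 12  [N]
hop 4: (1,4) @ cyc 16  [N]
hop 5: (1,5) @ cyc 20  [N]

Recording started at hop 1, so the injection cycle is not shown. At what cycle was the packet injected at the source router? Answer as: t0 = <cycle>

t0 = 0

At hop 1 the cycle is 4; in general cyc_k = t0 + kL.
t0 = cyc[1] − L = 4 − 4 = 0.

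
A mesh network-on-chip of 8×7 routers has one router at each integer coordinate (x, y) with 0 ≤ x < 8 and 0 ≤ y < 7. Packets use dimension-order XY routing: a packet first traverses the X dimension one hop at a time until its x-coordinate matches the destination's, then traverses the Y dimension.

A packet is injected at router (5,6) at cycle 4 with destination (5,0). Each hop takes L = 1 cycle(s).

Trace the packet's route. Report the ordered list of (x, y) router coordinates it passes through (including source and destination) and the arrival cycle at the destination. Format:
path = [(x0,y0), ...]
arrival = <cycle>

path = [(5,6), (5,5), (5,4), (5,3), (5,2), (5,1), (5,0)]
arrival = 10

[0] x=5 y=6 t=4
[1] x=5 y=5 t=5 →S
[2] x=5 y=4 t=6 →S
[3] x=5 y=3 t=7 →S
[4] x=5 y=2 t=8 →S
[5] x=5 y=1 t=9 →S
[6] x=5 y=0 t=10 →S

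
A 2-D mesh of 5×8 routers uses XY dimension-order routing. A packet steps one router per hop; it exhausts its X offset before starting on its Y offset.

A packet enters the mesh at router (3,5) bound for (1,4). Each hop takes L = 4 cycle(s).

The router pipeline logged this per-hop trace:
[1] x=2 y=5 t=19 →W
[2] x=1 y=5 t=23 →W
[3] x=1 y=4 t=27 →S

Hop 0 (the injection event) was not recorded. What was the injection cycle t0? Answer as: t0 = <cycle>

t0 = 15

cyc[1] = 19 and cyc[k] = t0 + k·L for every k.
So t0 = 19 − 1·4 = 15.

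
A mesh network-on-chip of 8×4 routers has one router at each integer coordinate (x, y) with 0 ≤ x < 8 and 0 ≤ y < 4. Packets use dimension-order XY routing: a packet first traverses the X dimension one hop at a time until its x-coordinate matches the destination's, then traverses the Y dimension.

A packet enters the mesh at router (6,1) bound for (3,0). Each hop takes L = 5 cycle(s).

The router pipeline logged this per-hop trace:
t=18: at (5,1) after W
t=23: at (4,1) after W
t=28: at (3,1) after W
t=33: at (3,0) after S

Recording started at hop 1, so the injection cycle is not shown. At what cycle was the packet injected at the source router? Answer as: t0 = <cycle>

cyc[1] = 18 and cyc[k] = t0 + k·L for every k.
t0 = cyc[1] − L = 18 − 5 = 13.

t0 = 13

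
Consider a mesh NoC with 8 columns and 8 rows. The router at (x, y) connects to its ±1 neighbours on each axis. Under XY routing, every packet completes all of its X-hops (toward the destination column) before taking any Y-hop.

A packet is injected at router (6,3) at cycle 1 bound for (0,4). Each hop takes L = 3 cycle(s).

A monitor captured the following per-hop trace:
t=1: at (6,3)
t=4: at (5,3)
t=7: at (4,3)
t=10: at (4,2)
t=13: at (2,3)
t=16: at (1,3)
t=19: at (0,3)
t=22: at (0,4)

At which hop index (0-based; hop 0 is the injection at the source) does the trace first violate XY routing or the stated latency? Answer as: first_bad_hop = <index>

first_bad_hop = 3

check 1→ d=(-1,0) cyc+3: ok
check 2→ d=(-1,0) cyc+3: ok
check 3→ d=(0,-1) cyc+3: BAD: Y-move but x=4≠0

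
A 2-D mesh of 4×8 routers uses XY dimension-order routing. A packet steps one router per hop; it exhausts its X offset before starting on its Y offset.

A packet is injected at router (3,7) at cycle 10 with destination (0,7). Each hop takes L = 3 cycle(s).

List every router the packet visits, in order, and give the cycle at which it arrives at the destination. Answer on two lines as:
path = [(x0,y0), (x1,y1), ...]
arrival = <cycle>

hop 0: (3,7) @ cyc 10
hop 1: (2,7) @ cyc 13  [W]
hop 2: (1,7) @ cyc 16  [W]
hop 3: (0,7) @ cyc 19  [W]

path = [(3,7), (2,7), (1,7), (0,7)]
arrival = 19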